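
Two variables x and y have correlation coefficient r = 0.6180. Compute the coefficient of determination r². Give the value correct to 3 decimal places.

0.382

r² = (0.6180)² = 0.382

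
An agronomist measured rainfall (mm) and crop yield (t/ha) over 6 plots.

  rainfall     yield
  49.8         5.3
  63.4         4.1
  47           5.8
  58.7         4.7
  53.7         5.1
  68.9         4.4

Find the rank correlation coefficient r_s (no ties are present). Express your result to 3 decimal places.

Rank rainfall: 2, 5, 1, 4, 3, 6
Rank yield: 5, 1, 6, 3, 4, 2
d = rank(rainfall) − rank(yield): -3, 4, -5, 1, -1, 4; Σd² = 68
ρ = 1 − 6Σd² / [n(n²−1)] = 1 − 6×68 / (6×35) = 1 − 408/210 ≈ -0.943

-0.943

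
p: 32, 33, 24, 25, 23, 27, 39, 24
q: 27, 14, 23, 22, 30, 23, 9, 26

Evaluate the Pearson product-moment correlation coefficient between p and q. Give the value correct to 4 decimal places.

-0.8026

n = 8, Σp = 227, Σq = 174, Σp² = 6669, Σq² = 4124, Σpq = 4714
nΣpq − ΣpΣq = 37712 − 39498 = -1786
nΣp² − (Σp)² = 53352 − 51529 = 1823; nΣq² − (Σq)² = 32992 − 30276 = 2716
r = -1786 / √(1823 × 2716) = -1786 / 2225.1445 ≈ -0.8026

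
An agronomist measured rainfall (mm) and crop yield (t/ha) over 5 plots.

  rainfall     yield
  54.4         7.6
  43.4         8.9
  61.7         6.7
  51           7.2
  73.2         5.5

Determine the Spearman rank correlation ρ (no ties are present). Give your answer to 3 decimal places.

-0.900

Rank rainfall: 3, 1, 4, 2, 5
Rank yield: 4, 5, 2, 3, 1
d = rank(rainfall) − rank(yield): -1, -4, 2, -1, 4; Σd² = 38
ρ = 1 − 6Σd² / [n(n²−1)] = 1 − 6×38 / (5×24) = 1 − 228/120 ≈ -0.900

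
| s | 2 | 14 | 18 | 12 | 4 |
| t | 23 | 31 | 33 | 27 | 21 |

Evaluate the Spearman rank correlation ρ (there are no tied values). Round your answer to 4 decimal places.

Rank s: 1, 4, 5, 3, 2
Rank t: 2, 4, 5, 3, 1
d = rank(s) − rank(t): -1, 0, 0, 0, 1; Σd² = 2
ρ = 1 − 6Σd² / [n(n²−1)] = 1 − 6×2 / (5×24) = 1 − 12/120 ≈ 0.9000

0.9000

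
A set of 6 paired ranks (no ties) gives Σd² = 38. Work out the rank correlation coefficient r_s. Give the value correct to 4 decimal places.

-0.0857

ρ = 1 − 6Σd² / [n(n²−1)] = 1 − 6×38 / (6×35)
  = 1 − 228/210 = 1 − 1.08571 ≈ -0.0857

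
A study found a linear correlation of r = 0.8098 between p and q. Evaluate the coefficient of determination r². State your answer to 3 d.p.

0.656

r² = (0.8098)² = 0.656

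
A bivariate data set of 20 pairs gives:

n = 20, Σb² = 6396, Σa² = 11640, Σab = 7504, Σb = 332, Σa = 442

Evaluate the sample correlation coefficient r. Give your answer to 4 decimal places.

0.1296

r = (nΣab − ΣaΣb) / √[(nΣa² − (Σa)²)(nΣb² − (Σb)²)]
Numerator: 20×7504 − 442×332 = 3336
Denominator: √[(232800 − 195364)(127920 − 110224)] = √[37436 × 17696] = 25738.4432
r = 3336 / 25738.4432 ≈ 0.1296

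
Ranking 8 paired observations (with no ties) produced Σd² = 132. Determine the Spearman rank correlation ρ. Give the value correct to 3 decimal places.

ρ = 1 − 6Σd² / [n(n²−1)] = 1 − 6×132 / (8×63)
  = 1 − 792/504 = 1 − 1.5714 ≈ -0.571

-0.571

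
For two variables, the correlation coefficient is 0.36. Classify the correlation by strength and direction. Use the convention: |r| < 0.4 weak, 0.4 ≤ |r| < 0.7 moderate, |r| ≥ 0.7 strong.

weak positive

r = 0.36 > 0 so the relationship is positive.
|r| = 0.36, which falls in the weak range.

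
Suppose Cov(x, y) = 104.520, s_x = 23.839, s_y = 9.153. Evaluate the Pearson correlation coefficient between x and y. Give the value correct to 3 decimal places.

0.479

r = Cov(x,y) / (s_x · s_y) = 104.520 / (23.839 × 9.153)
  = 104.520 / 218.1984 ≈ 0.479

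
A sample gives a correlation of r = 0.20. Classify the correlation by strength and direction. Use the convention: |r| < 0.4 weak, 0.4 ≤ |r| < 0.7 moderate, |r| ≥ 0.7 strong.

weak positive

r = 0.20 > 0 so the relationship is positive.
|r| = 0.20, which falls in the weak range.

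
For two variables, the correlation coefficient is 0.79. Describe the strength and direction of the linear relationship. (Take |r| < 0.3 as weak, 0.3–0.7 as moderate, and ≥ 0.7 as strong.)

r = 0.79 > 0 so the relationship is positive.
|r| = 0.79, which falls in the strong range.

strong positive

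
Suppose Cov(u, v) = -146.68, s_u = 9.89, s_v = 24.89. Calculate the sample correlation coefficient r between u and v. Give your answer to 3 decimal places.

-0.596

r = Cov(u,v) / (s_u · s_v) = -146.68 / (9.89 × 24.89)
  = -146.68 / 246.1621 ≈ -0.596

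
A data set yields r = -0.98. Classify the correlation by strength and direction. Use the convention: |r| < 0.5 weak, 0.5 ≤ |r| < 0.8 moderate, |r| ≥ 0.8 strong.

strong negative

r = -0.98 < 0 so the relationship is negative.
|r| = 0.98, which falls in the strong range.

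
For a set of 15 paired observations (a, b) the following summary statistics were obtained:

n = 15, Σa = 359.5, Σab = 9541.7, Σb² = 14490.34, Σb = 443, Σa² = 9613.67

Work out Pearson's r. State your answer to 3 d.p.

r = (nΣab − ΣaΣb) / √[(nΣa² − (Σa)²)(nΣb² − (Σb)²)]
Numerator: 15×9541.7 − 359.5×443 = -16133
Denominator: √[(144205.05 − 129240.25)(217355.1 − 196249)] = √[14964.8 × 21106.1] = 17772.1289
r = -16133 / 17772.1289 ≈ -0.908

-0.908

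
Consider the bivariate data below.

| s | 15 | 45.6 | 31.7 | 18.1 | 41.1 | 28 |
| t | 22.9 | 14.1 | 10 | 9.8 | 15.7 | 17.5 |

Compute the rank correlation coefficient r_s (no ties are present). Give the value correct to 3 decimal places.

Rank s: 1, 6, 4, 2, 5, 3
Rank t: 6, 3, 2, 1, 4, 5
d = rank(s) − rank(t): -5, 3, 2, 1, 1, -2; Σd² = 44
ρ = 1 − 6Σd² / [n(n²−1)] = 1 − 6×44 / (6×35) = 1 − 264/210 ≈ -0.257

-0.257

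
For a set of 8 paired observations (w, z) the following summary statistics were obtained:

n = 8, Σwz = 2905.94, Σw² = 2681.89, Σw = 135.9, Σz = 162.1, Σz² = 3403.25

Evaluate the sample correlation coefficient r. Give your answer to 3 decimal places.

0.723

r = (nΣwz − ΣwΣz) / √[(nΣw² − (Σw)²)(nΣz² − (Σz)²)]
Numerator: 8×2905.94 − 135.9×162.1 = 1218.13
Denominator: √[(21455.12 − 18468.81)(27226 − 26276.41)] = √[2986.31 × 949.59] = 1683.9745
r = 1218.13 / 1683.9745 ≈ 0.723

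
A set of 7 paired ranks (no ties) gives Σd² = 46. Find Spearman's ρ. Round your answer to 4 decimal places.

0.1786

ρ = 1 − 6Σd² / [n(n²−1)] = 1 − 6×46 / (7×48)
  = 1 − 276/336 = 1 − 0.82143 ≈ 0.1786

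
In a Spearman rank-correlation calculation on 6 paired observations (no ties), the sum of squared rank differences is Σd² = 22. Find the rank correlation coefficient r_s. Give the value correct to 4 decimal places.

0.3714

ρ = 1 − 6Σd² / [n(n²−1)] = 1 − 6×22 / (6×35)
  = 1 − 132/210 = 1 − 0.62857 ≈ 0.3714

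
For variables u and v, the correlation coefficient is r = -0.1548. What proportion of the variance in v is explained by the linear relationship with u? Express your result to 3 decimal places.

r² = (-0.1548)² = 0.024

0.024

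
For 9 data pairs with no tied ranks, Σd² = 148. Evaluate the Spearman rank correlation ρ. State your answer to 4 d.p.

-0.2333

ρ = 1 − 6Σd² / [n(n²−1)] = 1 − 6×148 / (9×80)
  = 1 − 888/720 = 1 − 1.23333 ≈ -0.2333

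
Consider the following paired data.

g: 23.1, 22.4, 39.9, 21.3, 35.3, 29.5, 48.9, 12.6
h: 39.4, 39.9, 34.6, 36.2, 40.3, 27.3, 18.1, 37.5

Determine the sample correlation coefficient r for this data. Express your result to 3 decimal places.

-0.660

n = 8, Σg = 233, Σh = 273.3, Σg² = 7747.38, Σh² = 9755.21, Σgh = 7541.03
nΣgh − ΣgΣh = 60328.24 − 63678.9 = -3350.66
nΣg² − (Σg)² = 61979.04 − 54289 = 7690.04; nΣh² − (Σh)² = 78041.68 − 74692.89 = 3348.79
r = -3350.66 / √(7690.04 × 3348.79) = -3350.66 / 5074.6753 ≈ -0.660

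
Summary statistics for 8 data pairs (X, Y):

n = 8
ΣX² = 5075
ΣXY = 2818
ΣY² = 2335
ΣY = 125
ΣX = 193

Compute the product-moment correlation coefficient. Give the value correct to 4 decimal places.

-0.4941

r = (nΣXY − ΣXΣY) / √[(nΣX² − (ΣX)²)(nΣY² − (ΣY)²)]
Numerator: 8×2818 − 193×125 = -1581
Denominator: √[(40600 − 37249)(18680 − 15625)] = √[3351 × 3055] = 3199.5789
r = -1581 / 3199.5789 ≈ -0.4941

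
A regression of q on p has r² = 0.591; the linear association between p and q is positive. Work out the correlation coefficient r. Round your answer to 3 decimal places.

0.769

|r| = √0.591 = 0.769
The association is positive, so r = 0.769.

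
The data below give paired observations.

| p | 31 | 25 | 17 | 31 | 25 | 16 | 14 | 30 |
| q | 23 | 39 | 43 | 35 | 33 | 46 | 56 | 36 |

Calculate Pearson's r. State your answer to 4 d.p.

-0.8660

n = 8, Σp = 189, Σq = 311, Σp² = 4813, Σq² = 12761, Σpq = 6929
nΣpq − ΣpΣq = 55432 − 58779 = -3347
nΣp² − (Σp)² = 38504 − 35721 = 2783; nΣq² − (Σq)² = 102088 − 96721 = 5367
r = -3347 / √(2783 × 5367) = -3347 / 3864.7589 ≈ -0.8660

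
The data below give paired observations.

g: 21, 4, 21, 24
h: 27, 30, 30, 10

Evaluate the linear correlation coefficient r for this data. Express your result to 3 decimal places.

n = 4, Σg = 70, Σh = 97, Σg² = 1474, Σh² = 2629, Σgh = 1557
nΣgh − ΣgΣh = 6228 − 6790 = -562
nΣg² − (Σg)² = 5896 − 4900 = 996; nΣh² − (Σh)² = 10516 − 9409 = 1107
r = -562 / √(996 × 1107) = -562 / 1050.0343 ≈ -0.535

-0.535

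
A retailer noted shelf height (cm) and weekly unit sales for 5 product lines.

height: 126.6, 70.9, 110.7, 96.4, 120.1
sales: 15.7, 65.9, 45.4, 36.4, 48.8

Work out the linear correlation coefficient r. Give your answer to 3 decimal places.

-0.745

n = 5, Σx = 524.7, Σy = 212.2, Σx² = 57025.83, Σy² = 10356.86, Σxy = 21055.55
nΣxy − ΣxΣy = 105277.75 − 111341.34 = -6063.59
nΣx² − (Σx)² = 285129.15 − 275310.09 = 9819.06; nΣy² − (Σy)² = 51784.3 − 45028.84 = 6755.46
r = -6063.59 / √(9819.06 × 6755.46) = -6063.59 / 8144.4624 ≈ -0.745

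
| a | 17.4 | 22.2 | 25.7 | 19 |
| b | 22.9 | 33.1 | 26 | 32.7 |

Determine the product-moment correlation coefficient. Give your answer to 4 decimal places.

0.0986

n = 4, Σa = 84.3, Σb = 114.7, Σa² = 1817.09, Σb² = 3365.31, Σab = 2422.78
nΣab − ΣaΣb = 9691.12 − 9669.21 = 21.91
nΣa² − (Σa)² = 7268.36 − 7106.49 = 161.87; nΣb² − (Σb)² = 13461.24 − 13156.09 = 305.15
r = 21.91 / √(161.87 × 305.15) = 21.91 / 222.2490 ≈ 0.0986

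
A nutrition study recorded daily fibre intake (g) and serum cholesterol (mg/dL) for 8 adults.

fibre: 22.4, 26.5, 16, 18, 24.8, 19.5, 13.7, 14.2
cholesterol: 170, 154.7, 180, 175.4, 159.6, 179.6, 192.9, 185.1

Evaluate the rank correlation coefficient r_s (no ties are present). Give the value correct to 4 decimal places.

-0.9762

Rank fibre: 6, 8, 3, 4, 7, 5, 1, 2
Rank cholesterol: 3, 1, 6, 4, 2, 5, 8, 7
d = rank(fibre) − rank(cholesterol): 3, 7, -3, 0, 5, 0, -7, -5; Σd² = 166
ρ = 1 − 6Σd² / [n(n²−1)] = 1 − 6×166 / (8×63) = 1 − 996/504 ≈ -0.9762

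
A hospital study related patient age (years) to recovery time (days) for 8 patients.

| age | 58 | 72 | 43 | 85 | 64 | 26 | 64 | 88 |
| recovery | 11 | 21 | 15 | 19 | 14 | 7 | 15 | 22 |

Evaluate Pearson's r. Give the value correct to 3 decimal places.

n = 8, Σx = 500, Σy = 124, Σx² = 34234, Σy² = 2102, Σxy = 8384
nΣxy − ΣxΣy = 67072 − 62000 = 5072
nΣx² − (Σx)² = 273872 − 250000 = 23872; nΣy² − (Σy)² = 16816 − 15376 = 1440
r = 5072 / √(23872 × 1440) = 5072 / 5863.0777 ≈ 0.865

0.865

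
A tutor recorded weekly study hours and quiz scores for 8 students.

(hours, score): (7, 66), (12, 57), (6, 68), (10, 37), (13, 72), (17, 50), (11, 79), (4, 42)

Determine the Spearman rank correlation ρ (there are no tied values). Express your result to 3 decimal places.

0.190

Rank hours: 3, 6, 2, 4, 7, 8, 5, 1
Rank score: 5, 4, 6, 1, 7, 3, 8, 2
d = rank(hours) − rank(score): -2, 2, -4, 3, 0, 5, -3, -1; Σd² = 68
ρ = 1 − 6Σd² / [n(n²−1)] = 1 − 6×68 / (8×63) = 1 − 408/504 ≈ 0.190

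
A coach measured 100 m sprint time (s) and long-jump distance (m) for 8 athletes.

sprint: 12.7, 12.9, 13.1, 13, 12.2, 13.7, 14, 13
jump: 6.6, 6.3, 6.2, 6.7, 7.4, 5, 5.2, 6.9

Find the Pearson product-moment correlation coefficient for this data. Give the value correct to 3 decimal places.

-0.926

n = 8, Σx = 104.6, Σy = 50.3, Σx² = 1369.84, Σy² = 320.99, Σxy = 654.69
nΣxy − ΣxΣy = 5237.52 − 5261.38 = -23.86
nΣx² − (Σx)² = 10958.72 − 10941.16 = 17.56; nΣy² − (Σy)² = 2567.92 − 2530.09 = 37.83
r = -23.86 / √(17.56 × 37.83) = -23.86 / 25.7739 ≈ -0.926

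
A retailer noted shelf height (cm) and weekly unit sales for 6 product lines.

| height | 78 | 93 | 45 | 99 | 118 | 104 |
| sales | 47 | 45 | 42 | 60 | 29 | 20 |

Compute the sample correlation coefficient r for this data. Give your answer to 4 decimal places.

n = 6, Σx = 537, Σy = 243, Σx² = 51299, Σy² = 10839, Σxy = 21183
nΣxy − ΣxΣy = 127098 − 130491 = -3393
nΣx² − (Σx)² = 307794 − 288369 = 19425; nΣy² − (Σy)² = 65034 − 59049 = 5985
r = -3393 / √(19425 × 5985) = -3393 / 10782.3293 ≈ -0.3147

-0.3147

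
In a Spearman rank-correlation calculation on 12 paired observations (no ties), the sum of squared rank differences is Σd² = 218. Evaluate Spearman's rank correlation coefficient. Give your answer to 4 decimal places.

ρ = 1 − 6Σd² / [n(n²−1)] = 1 − 6×218 / (12×143)
  = 1 − 1308/1716 = 1 − 0.76224 ≈ 0.2378

0.2378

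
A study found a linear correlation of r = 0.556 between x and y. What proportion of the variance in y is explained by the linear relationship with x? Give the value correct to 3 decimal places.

r² = (0.556)² = 0.309

0.309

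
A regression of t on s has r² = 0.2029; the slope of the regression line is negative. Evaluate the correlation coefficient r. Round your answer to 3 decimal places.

|r| = √0.2029 = 0.450
The association is negative, so r = −0.450.

-0.450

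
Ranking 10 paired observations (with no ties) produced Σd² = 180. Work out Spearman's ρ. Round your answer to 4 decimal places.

ρ = 1 − 6Σd² / [n(n²−1)] = 1 − 6×180 / (10×99)
  = 1 − 1080/990 = 1 − 1.09091 ≈ -0.0909

-0.0909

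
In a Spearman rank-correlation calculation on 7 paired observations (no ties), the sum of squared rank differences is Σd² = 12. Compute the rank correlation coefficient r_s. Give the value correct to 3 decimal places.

0.786

ρ = 1 − 6Σd² / [n(n²−1)] = 1 − 6×12 / (7×48)
  = 1 − 72/336 = 1 − 0.2143 ≈ 0.786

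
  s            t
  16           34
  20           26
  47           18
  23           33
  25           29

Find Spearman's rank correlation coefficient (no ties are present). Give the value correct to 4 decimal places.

-0.7000

Rank s: 1, 2, 5, 3, 4
Rank t: 5, 2, 1, 4, 3
d = rank(s) − rank(t): -4, 0, 4, -1, 1; Σd² = 34
ρ = 1 − 6Σd² / [n(n²−1)] = 1 − 6×34 / (5×24) = 1 − 204/120 ≈ -0.7000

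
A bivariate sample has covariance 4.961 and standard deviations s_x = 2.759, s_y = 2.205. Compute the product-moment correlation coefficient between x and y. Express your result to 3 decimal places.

r = Cov(x,y) / (s_x · s_y) = 4.961 / (2.759 × 2.205)
  = 4.961 / 6.0836 ≈ 0.815

0.815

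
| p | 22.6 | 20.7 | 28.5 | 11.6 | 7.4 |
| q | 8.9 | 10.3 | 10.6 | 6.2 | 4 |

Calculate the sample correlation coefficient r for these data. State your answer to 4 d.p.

n = 5, Σp = 90.8, Σq = 40, Σp² = 1940.82, Σq² = 352.1, Σpq = 817.97
nΣpq − ΣpΣq = 4089.85 − 3632 = 457.85
nΣp² − (Σp)² = 9704.1 − 8244.64 = 1459.46; nΣq² − (Σq)² = 1760.5 − 1600 = 160.5
r = 457.85 / √(1459.46 × 160.5) = 457.85 / 483.9869 ≈ 0.9460

0.9460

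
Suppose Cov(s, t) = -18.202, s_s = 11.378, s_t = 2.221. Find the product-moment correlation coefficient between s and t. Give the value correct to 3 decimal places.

-0.720

r = Cov(s,t) / (s_s · s_t) = -18.202 / (11.378 × 2.221)
  = -18.202 / 25.2705 ≈ -0.720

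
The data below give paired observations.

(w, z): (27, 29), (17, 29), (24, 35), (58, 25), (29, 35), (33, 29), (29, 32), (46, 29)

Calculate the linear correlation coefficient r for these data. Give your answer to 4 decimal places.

n = 8, Σw = 263, Σz = 243, Σw² = 9845, Σz² = 7463, Σwz = 7800
nΣwz − ΣwΣz = 62400 − 63909 = -1509
nΣw² − (Σw)² = 78760 − 69169 = 9591; nΣz² − (Σz)² = 59704 − 59049 = 655
r = -1509 / √(9591 × 655) = -1509 / 2506.4128 ≈ -0.6021

-0.6021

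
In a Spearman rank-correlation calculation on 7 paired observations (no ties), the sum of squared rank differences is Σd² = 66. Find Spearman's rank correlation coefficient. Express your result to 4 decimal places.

-0.1786

ρ = 1 − 6Σd² / [n(n²−1)] = 1 − 6×66 / (7×48)
  = 1 − 396/336 = 1 − 1.17857 ≈ -0.1786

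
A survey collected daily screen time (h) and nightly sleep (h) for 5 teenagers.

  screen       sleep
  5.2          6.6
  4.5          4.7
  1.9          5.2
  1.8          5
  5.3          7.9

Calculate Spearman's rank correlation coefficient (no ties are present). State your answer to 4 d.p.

Rank screen: 4, 3, 2, 1, 5
Rank sleep: 4, 1, 3, 2, 5
d = rank(screen) − rank(sleep): 0, 2, -1, -1, 0; Σd² = 6
ρ = 1 − 6Σd² / [n(n²−1)] = 1 − 6×6 / (5×24) = 1 − 36/120 ≈ 0.7000

0.7000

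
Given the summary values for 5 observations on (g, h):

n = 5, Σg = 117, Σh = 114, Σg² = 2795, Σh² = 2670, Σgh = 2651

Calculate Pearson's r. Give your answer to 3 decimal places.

r = (nΣgh − ΣgΣh) / √[(nΣg² − (Σg)²)(nΣh² − (Σh)²)]
Numerator: 5×2651 − 117×114 = -83
Denominator: √[(13975 − 13689)(13350 − 12996)] = √[286 × 354] = 318.1886
r = -83 / 318.1886 ≈ -0.261

-0.261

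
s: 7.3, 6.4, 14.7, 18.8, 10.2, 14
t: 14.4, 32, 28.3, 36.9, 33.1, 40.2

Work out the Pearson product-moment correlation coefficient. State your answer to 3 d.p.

n = 6, Σs = 71.4, Σt = 184.9, Σs² = 963.82, Σt² = 6105.51, Σst = 2320.07
nΣst − ΣsΣt = 13920.42 − 13201.86 = 718.56
nΣs² − (Σs)² = 5782.92 − 5097.96 = 684.96; nΣt² − (Σt)² = 36633.06 − 34188.01 = 2445.05
r = 718.56 / √(684.96 × 2445.05) = 718.56 / 1294.1257 ≈ 0.555

0.555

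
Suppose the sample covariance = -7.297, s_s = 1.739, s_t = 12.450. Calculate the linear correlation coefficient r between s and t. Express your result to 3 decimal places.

r = Cov(s,t) / (s_s · s_t) = -7.297 / (1.739 × 12.450)
  = -7.297 / 21.6505 ≈ -0.337

-0.337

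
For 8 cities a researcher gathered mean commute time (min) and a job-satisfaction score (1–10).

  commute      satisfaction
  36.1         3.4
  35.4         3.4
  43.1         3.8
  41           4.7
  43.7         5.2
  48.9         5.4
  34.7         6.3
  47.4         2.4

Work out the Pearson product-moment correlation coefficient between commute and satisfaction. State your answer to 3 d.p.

-0.107

n = 8, Σx = 330.3, Σy = 34.6, Σx² = 13846.73, Σy² = 161.3, Σxy = 1423.25
nΣxy − ΣxΣy = 11386 − 11428.38 = -42.38
nΣx² − (Σx)² = 110773.84 − 109098.09 = 1675.75; nΣy² − (Σy)² = 1290.4 − 1197.16 = 93.24
r = -42.38 / √(1675.75 × 93.24) = -42.38 / 395.2808 ≈ -0.107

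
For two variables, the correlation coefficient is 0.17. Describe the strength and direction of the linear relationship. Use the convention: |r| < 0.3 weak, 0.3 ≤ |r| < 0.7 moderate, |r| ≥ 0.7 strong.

r = 0.17 > 0 so the relationship is positive.
|r| = 0.17, which falls in the weak range.

weak positive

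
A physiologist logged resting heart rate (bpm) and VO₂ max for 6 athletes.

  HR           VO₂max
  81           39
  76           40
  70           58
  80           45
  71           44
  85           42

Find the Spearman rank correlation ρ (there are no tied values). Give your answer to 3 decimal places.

-0.600

Rank HR: 5, 3, 1, 4, 2, 6
Rank VO₂max: 1, 2, 6, 5, 4, 3
d = rank(HR) − rank(VO₂max): 4, 1, -5, -1, -2, 3; Σd² = 56
ρ = 1 − 6Σd² / [n(n²−1)] = 1 − 6×56 / (6×35) = 1 − 336/210 ≈ -0.600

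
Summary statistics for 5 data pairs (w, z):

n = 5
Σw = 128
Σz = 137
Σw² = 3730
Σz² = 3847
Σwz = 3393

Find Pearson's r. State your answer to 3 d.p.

-0.556

r = (nΣwz − ΣwΣz) / √[(nΣw² − (Σw)²)(nΣz² − (Σz)²)]
Numerator: 5×3393 − 128×137 = -571
Denominator: √[(18650 − 16384)(19235 − 18769)] = √[2266 × 466] = 1027.5972
r = -571 / 1027.5972 ≈ -0.556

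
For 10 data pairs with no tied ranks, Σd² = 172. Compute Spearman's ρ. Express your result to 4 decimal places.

ρ = 1 − 6Σd² / [n(n²−1)] = 1 − 6×172 / (10×99)
  = 1 − 1032/990 = 1 − 1.04242 ≈ -0.0424

-0.0424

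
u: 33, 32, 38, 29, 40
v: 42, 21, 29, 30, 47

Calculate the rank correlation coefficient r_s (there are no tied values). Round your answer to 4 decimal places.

0.5000

Rank u: 3, 2, 4, 1, 5
Rank v: 4, 1, 2, 3, 5
d = rank(u) − rank(v): -1, 1, 2, -2, 0; Σd² = 10
ρ = 1 − 6Σd² / [n(n²−1)] = 1 − 6×10 / (5×24) = 1 − 60/120 ≈ 0.5000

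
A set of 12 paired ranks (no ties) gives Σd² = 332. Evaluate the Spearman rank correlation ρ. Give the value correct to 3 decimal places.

-0.161

ρ = 1 − 6Σd² / [n(n²−1)] = 1 − 6×332 / (12×143)
  = 1 − 1992/1716 = 1 − 1.1608 ≈ -0.161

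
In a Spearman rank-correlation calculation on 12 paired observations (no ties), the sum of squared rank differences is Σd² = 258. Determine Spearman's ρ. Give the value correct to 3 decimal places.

0.098

ρ = 1 − 6Σd² / [n(n²−1)] = 1 − 6×258 / (12×143)
  = 1 − 1548/1716 = 1 − 0.9021 ≈ 0.098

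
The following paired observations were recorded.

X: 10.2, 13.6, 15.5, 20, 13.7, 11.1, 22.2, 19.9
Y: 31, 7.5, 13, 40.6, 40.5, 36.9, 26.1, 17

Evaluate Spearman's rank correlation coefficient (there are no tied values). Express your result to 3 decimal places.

0.048

Rank X: 1, 3, 5, 7, 4, 2, 8, 6
Rank Y: 5, 1, 2, 8, 7, 6, 4, 3
d = rank(X) − rank(Y): -4, 2, 3, -1, -3, -4, 4, 3; Σd² = 80
ρ = 1 − 6Σd² / [n(n²−1)] = 1 − 6×80 / (8×63) = 1 − 480/504 ≈ 0.048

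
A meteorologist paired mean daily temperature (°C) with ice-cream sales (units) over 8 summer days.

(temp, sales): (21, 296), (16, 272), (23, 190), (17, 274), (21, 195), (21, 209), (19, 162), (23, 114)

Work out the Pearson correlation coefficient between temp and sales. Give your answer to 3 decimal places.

-0.595

n = 8, Σx = 161, Σy = 1712, Σx² = 3287, Σy² = 393722, Σxy = 33780
nΣxy − ΣxΣy = 270240 − 275632 = -5392
nΣx² − (Σx)² = 26296 − 25921 = 375; nΣy² − (Σy)² = 3149776 − 2930944 = 218832
r = -5392 / √(375 × 218832) = -5392 / 9058.8079 ≈ -0.595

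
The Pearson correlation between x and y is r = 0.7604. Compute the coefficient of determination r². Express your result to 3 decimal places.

0.578

r² = (0.7604)² = 0.578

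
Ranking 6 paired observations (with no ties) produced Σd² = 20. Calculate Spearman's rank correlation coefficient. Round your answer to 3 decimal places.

ρ = 1 − 6Σd² / [n(n²−1)] = 1 − 6×20 / (6×35)
  = 1 − 120/210 = 1 − 0.5714 ≈ 0.429

0.429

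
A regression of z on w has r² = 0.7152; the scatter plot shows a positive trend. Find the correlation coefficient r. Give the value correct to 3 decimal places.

0.846

|r| = √0.7152 = 0.846
The association is positive, so r = 0.846.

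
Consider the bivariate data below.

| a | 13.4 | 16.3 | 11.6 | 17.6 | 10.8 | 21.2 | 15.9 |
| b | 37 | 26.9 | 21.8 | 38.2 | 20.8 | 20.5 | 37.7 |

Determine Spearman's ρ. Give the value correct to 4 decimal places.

Rank a: 3, 5, 2, 6, 1, 7, 4
Rank b: 5, 4, 3, 7, 2, 1, 6
d = rank(a) − rank(b): -2, 1, -1, -1, -1, 6, -2; Σd² = 48
ρ = 1 − 6Σd² / [n(n²−1)] = 1 − 6×48 / (7×48) = 1 − 288/336 ≈ 0.1429

0.1429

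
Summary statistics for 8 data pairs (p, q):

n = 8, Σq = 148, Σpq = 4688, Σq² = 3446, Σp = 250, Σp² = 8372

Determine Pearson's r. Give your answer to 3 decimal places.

r = (nΣpq − ΣpΣq) / √[(nΣp² − (Σp)²)(nΣq² − (Σq)²)]
Numerator: 8×4688 − 250×148 = 504
Denominator: √[(66976 − 62500)(27568 − 21904)] = √[4476 × 5664] = 5035.0833
r = 504 / 5035.0833 ≈ 0.100

0.100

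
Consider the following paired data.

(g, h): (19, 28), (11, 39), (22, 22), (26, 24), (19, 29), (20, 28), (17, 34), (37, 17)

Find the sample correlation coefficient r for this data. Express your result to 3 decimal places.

n = 8, Σg = 171, Σh = 221, Σg² = 4061, Σh² = 6435, Σgh = 4387
nΣgh − ΣgΣh = 35096 − 37791 = -2695
nΣg² − (Σg)² = 32488 − 29241 = 3247; nΣh² − (Σh)² = 51480 − 48841 = 2639
r = -2695 / √(3247 × 2639) = -2695 / 2927.2569 ≈ -0.921

-0.921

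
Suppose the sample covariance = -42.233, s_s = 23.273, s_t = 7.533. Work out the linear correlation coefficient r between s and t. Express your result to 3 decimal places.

r = Cov(s,t) / (s_s · s_t) = -42.233 / (23.273 × 7.533)
  = -42.233 / 175.3155 ≈ -0.241

-0.241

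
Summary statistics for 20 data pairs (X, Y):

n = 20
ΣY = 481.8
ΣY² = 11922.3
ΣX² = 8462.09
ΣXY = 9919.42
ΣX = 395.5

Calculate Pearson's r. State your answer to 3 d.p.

0.871

r = (nΣXY − ΣXΣY) / √[(nΣX² − (ΣX)²)(nΣY² − (ΣY)²)]
Numerator: 20×9919.42 − 395.5×481.8 = 7836.5
Denominator: √[(169241.8 − 156420.25)(238446 − 232131.24)] = √[12821.55 × 6314.76] = 8998.0560
r = 7836.5 / 8998.0560 ≈ 0.871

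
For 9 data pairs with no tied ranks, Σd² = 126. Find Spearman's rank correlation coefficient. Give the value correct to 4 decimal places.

-0.0500

ρ = 1 − 6Σd² / [n(n²−1)] = 1 − 6×126 / (9×80)
  = 1 − 756/720 = 1 − 1.05000 ≈ -0.0500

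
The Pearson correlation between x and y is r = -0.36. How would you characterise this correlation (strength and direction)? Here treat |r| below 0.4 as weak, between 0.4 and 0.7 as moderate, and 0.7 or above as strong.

weak negative

r = -0.36 < 0 so the relationship is negative.
|r| = 0.36, which falls in the weak range.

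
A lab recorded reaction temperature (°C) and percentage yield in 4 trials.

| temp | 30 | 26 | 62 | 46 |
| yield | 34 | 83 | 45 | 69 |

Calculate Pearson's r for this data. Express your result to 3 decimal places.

-0.299

n = 4, Σx = 164, Σy = 231, Σx² = 7536, Σy² = 14831, Σxy = 9142
nΣxy − ΣxΣy = 36568 − 37884 = -1316
nΣx² − (Σx)² = 30144 − 26896 = 3248; nΣy² − (Σy)² = 59324 − 53361 = 5963
r = -1316 / √(3248 × 5963) = -1316 / 4400.8890 ≈ -0.299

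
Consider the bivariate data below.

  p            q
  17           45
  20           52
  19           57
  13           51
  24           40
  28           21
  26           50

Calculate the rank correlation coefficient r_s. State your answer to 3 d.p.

-0.536

Rank p: 2, 4, 3, 1, 5, 7, 6
Rank q: 3, 6, 7, 5, 2, 1, 4
d = rank(p) − rank(q): -1, -2, -4, -4, 3, 6, 2; Σd² = 86
ρ = 1 − 6Σd² / [n(n²−1)] = 1 − 6×86 / (7×48) = 1 − 516/336 ≈ -0.536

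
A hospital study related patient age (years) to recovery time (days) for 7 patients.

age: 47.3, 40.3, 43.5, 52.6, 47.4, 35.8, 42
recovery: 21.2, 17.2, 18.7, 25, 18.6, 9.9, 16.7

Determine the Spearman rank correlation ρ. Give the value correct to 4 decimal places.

0.8571

Rank age: 5, 2, 4, 7, 6, 1, 3
Rank recovery: 6, 3, 5, 7, 4, 1, 2
d = rank(age) − rank(recovery): -1, -1, -1, 0, 2, 0, 1; Σd² = 8
ρ = 1 − 6Σd² / [n(n²−1)] = 1 − 6×8 / (7×48) = 1 − 48/336 ≈ 0.8571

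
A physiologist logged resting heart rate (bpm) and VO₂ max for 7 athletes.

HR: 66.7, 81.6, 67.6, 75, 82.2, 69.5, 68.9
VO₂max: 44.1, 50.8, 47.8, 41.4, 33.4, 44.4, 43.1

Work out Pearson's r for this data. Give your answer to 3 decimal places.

n = 7, Σx = 511.5, Σy = 305, Σx² = 37636.51, Σy² = 13468.78, Σxy = 22223.9
nΣxy − ΣxΣy = 155567.3 − 156007.5 = -440.2
nΣx² − (Σx)² = 263455.57 − 261632.25 = 1823.32; nΣy² − (Σy)² = 94281.46 − 93025 = 1256.46
r = -440.2 / √(1823.32 × 1256.46) = -440.2 / 1513.5814 ≈ -0.291

-0.291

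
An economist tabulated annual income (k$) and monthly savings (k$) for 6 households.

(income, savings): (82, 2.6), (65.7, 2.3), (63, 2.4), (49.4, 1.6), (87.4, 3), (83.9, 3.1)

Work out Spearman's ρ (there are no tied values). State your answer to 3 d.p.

0.886

Rank income: 4, 3, 2, 1, 6, 5
Rank savings: 4, 2, 3, 1, 5, 6
d = rank(income) − rank(savings): 0, 1, -1, 0, 1, -1; Σd² = 4
ρ = 1 − 6Σd² / [n(n²−1)] = 1 − 6×4 / (6×35) = 1 − 24/210 ≈ 0.886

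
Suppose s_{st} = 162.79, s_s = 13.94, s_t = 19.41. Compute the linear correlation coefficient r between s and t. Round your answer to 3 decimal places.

0.602

r = Cov(s,t) / (s_s · s_t) = 162.79 / (13.94 × 19.41)
  = 162.79 / 270.5754 ≈ 0.602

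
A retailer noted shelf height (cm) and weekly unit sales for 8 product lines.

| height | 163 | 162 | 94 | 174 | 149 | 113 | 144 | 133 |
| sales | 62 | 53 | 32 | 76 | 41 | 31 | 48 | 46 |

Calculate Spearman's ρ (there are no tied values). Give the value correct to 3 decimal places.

0.905

Rank height: 7, 6, 1, 8, 5, 2, 4, 3
Rank sales: 7, 6, 2, 8, 3, 1, 5, 4
d = rank(height) − rank(sales): 0, 0, -1, 0, 2, 1, -1, -1; Σd² = 8
ρ = 1 − 6Σd² / [n(n²−1)] = 1 − 6×8 / (8×63) = 1 − 48/504 ≈ 0.905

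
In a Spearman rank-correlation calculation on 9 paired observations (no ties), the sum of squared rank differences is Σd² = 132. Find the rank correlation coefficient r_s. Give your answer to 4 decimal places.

-0.1000

ρ = 1 − 6Σd² / [n(n²−1)] = 1 − 6×132 / (9×80)
  = 1 − 792/720 = 1 − 1.10000 ≈ -0.1000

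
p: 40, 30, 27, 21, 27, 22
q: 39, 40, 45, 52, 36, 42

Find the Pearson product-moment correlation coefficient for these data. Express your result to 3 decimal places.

-0.555

n = 6, Σp = 167, Σq = 254, Σp² = 4883, Σq² = 10910, Σpq = 6963
nΣpq − ΣpΣq = 41778 − 42418 = -640
nΣp² − (Σp)² = 29298 − 27889 = 1409; nΣq² − (Σq)² = 65460 − 64516 = 944
r = -640 / √(1409 × 944) = -640 / 1153.2979 ≈ -0.555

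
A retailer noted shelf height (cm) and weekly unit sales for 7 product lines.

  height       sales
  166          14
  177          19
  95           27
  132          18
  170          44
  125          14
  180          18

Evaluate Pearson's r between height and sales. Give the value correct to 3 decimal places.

n = 7, Σx = 1045, Σy = 154, Σx² = 162259, Σy² = 4066, Σxy = 23098
nΣxy − ΣxΣy = 161686 − 160930 = 756
nΣx² − (Σx)² = 1135813 − 1092025 = 43788; nΣy² − (Σy)² = 28462 − 23716 = 4746
r = 756 / √(43788 × 4746) = 756 / 14415.8887 ≈ 0.052

0.052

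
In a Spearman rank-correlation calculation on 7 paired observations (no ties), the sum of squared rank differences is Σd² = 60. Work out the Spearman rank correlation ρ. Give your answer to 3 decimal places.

ρ = 1 − 6Σd² / [n(n²−1)] = 1 − 6×60 / (7×48)
  = 1 − 360/336 = 1 − 1.0714 ≈ -0.071

-0.071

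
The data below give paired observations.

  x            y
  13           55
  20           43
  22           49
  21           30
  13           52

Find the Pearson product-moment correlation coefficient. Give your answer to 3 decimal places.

-0.668

n = 5, Σx = 89, Σy = 229, Σx² = 1663, Σy² = 10879, Σxy = 3959
nΣxy − ΣxΣy = 19795 − 20381 = -586
nΣx² − (Σx)² = 8315 − 7921 = 394; nΣy² − (Σy)² = 54395 − 52441 = 1954
r = -586 / √(394 × 1954) = -586 / 877.4258 ≈ -0.668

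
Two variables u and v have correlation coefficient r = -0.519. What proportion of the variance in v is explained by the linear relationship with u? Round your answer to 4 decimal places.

r² = (-0.519)² = 0.2694

0.2694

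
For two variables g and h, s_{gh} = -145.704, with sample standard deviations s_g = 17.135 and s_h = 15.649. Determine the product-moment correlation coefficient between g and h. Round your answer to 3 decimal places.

-0.543

r = Cov(g,h) / (s_g · s_h) = -145.704 / (17.135 × 15.649)
  = -145.704 / 268.1456 ≈ -0.543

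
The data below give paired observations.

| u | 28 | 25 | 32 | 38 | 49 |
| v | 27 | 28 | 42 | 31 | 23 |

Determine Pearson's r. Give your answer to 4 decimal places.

-0.3271

n = 5, Σu = 172, Σv = 151, Σu² = 6278, Σv² = 4767, Σuv = 5105
nΣuv − ΣuΣv = 25525 − 25972 = -447
nΣu² − (Σu)² = 31390 − 29584 = 1806; nΣv² − (Σv)² = 23835 − 22801 = 1034
r = -447 / √(1806 × 1034) = -447 / 1366.5299 ≈ -0.3271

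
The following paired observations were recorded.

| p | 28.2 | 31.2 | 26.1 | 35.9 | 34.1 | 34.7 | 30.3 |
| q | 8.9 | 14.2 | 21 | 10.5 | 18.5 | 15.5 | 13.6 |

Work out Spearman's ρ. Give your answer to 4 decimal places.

Rank p: 2, 4, 1, 7, 5, 6, 3
Rank q: 1, 4, 7, 2, 6, 5, 3
d = rank(p) − rank(q): 1, 0, -6, 5, -1, 1, 0; Σd² = 64
ρ = 1 − 6Σd² / [n(n²−1)] = 1 − 6×64 / (7×48) = 1 − 384/336 ≈ -0.1429

-0.1429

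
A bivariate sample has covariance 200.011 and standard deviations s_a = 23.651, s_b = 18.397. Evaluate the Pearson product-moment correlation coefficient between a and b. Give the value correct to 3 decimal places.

0.460

r = Cov(a,b) / (s_a · s_b) = 200.011 / (23.651 × 18.397)
  = 200.011 / 435.1074 ≈ 0.460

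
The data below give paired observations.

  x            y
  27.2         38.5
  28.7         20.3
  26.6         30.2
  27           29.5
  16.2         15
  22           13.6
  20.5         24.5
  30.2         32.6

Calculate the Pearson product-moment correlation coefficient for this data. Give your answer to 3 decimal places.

0.666

n = 8, Σx = 198.4, Σy = 204.2, Σx² = 5078.82, Σy² = 5749.6, Σxy = 5258.6
nΣxy − ΣxΣy = 42068.8 − 40513.28 = 1555.52
nΣx² − (Σx)² = 40630.56 − 39362.56 = 1268; nΣy² − (Σy)² = 45996.8 − 41697.64 = 4299.16
r = 1555.52 / √(1268 × 4299.16) = 1555.52 / 2334.8094 ≈ 0.666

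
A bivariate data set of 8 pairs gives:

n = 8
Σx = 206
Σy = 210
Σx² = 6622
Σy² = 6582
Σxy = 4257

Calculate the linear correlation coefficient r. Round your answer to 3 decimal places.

-0.969

r = (nΣxy − ΣxΣy) / √[(nΣx² − (Σx)²)(nΣy² − (Σy)²)]
Numerator: 8×4257 − 206×210 = -9204
Denominator: √[(52976 − 42436)(52656 − 44100)] = √[10540 × 8556] = 9496.3277
r = -9204 / 9496.3277 ≈ -0.969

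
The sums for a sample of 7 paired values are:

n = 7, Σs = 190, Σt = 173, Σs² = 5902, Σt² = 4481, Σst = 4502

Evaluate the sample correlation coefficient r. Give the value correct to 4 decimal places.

r = (nΣst − ΣsΣt) / √[(nΣs² − (Σs)²)(nΣt² − (Σt)²)]
Numerator: 7×4502 − 190×173 = -1356
Denominator: √[(41314 − 36100)(31367 − 29929)] = √[5214 × 1438] = 2738.1987
r = -1356 / 2738.1987 ≈ -0.4952

-0.4952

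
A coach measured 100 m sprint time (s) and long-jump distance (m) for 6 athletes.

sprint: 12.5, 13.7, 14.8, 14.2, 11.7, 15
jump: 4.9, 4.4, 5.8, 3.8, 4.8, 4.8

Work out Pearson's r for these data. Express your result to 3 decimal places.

0.108

n = 6, Σx = 81.9, Σy = 28.5, Σx² = 1126.51, Σy² = 137.53, Σxy = 389.49
nΣxy − ΣxΣy = 2336.94 − 2334.15 = 2.79
nΣx² − (Σx)² = 6759.06 − 6707.61 = 51.45; nΣy² − (Σy)² = 825.18 − 812.25 = 12.93
r = 2.79 / √(51.45 × 12.93) = 2.79 / 25.7924 ≈ 0.108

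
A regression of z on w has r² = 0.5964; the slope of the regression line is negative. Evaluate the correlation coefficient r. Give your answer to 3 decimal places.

-0.772

|r| = √0.5964 = 0.772
The association is negative, so r = −0.772.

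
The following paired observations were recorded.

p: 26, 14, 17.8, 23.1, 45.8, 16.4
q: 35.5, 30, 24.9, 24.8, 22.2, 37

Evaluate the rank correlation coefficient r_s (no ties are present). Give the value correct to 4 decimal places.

-0.5429

Rank p: 5, 1, 3, 4, 6, 2
Rank q: 5, 4, 3, 2, 1, 6
d = rank(p) − rank(q): 0, -3, 0, 2, 5, -4; Σd² = 54
ρ = 1 − 6Σd² / [n(n²−1)] = 1 − 6×54 / (6×35) = 1 − 324/210 ≈ -0.5429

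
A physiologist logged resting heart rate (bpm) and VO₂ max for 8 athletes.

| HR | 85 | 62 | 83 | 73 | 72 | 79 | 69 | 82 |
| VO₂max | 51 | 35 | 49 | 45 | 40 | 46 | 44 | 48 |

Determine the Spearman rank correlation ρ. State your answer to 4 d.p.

0.9762

Rank HR: 8, 1, 7, 4, 3, 5, 2, 6
Rank VO₂max: 8, 1, 7, 4, 2, 5, 3, 6
d = rank(HR) − rank(VO₂max): 0, 0, 0, 0, 1, 0, -1, 0; Σd² = 2
ρ = 1 − 6Σd² / [n(n²−1)] = 1 − 6×2 / (8×63) = 1 − 12/504 ≈ 0.9762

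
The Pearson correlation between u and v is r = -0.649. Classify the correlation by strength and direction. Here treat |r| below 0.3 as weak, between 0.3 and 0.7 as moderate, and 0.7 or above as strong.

r = -0.649 < 0 so the relationship is negative.
|r| = 0.649, which falls in the moderate range.

moderate negative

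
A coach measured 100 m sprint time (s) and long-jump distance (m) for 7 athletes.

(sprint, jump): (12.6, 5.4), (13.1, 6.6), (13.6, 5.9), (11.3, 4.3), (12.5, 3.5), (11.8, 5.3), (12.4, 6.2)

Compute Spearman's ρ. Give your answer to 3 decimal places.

Rank sprint: 5, 6, 7, 1, 4, 2, 3
Rank jump: 4, 7, 5, 2, 1, 3, 6
d = rank(sprint) − rank(jump): 1, -1, 2, -1, 3, -1, -3; Σd² = 26
ρ = 1 − 6Σd² / [n(n²−1)] = 1 − 6×26 / (7×48) = 1 − 156/336 ≈ 0.536

0.536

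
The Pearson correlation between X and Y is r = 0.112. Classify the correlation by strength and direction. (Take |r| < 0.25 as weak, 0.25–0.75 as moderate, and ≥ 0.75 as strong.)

weak positive

r = 0.112 > 0 so the relationship is positive.
|r| = 0.112, which falls in the weak range.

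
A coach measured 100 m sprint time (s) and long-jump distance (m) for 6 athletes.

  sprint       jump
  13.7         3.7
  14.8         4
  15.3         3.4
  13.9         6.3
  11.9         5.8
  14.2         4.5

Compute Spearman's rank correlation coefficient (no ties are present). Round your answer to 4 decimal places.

Rank sprint: 2, 5, 6, 3, 1, 4
Rank jump: 2, 3, 1, 6, 5, 4
d = rank(sprint) − rank(jump): 0, 2, 5, -3, -4, 0; Σd² = 54
ρ = 1 − 6Σd² / [n(n²−1)] = 1 − 6×54 / (6×35) = 1 − 324/210 ≈ -0.5429

-0.5429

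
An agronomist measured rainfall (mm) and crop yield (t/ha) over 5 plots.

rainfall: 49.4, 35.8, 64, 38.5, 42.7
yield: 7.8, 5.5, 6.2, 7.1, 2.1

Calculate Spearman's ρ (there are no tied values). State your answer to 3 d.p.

0.300

Rank rainfall: 4, 1, 5, 2, 3
Rank yield: 5, 2, 3, 4, 1
d = rank(rainfall) − rank(yield): -1, -1, 2, -2, 2; Σd² = 14
ρ = 1 − 6Σd² / [n(n²−1)] = 1 − 6×14 / (5×24) = 1 − 84/120 ≈ 0.300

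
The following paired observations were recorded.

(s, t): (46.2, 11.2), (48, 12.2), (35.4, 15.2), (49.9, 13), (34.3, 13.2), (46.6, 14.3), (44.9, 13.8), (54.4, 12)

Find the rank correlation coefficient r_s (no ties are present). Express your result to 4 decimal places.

Rank s: 4, 6, 2, 7, 1, 5, 3, 8
Rank t: 1, 3, 8, 4, 5, 7, 6, 2
d = rank(s) − rank(t): 3, 3, -6, 3, -4, -2, -3, 6; Σd² = 128
ρ = 1 − 6Σd² / [n(n²−1)] = 1 − 6×128 / (8×63) = 1 − 768/504 ≈ -0.5238

-0.5238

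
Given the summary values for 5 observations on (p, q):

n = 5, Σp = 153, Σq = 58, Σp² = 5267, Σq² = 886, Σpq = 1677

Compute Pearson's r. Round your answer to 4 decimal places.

-0.2769

r = (nΣpq − ΣpΣq) / √[(nΣp² − (Σp)²)(nΣq² − (Σq)²)]
Numerator: 5×1677 − 153×58 = -489
Denominator: √[(26335 − 23409)(4430 − 3364)] = √[2926 × 1066] = 1766.1019
r = -489 / 1766.1019 ≈ -0.2769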